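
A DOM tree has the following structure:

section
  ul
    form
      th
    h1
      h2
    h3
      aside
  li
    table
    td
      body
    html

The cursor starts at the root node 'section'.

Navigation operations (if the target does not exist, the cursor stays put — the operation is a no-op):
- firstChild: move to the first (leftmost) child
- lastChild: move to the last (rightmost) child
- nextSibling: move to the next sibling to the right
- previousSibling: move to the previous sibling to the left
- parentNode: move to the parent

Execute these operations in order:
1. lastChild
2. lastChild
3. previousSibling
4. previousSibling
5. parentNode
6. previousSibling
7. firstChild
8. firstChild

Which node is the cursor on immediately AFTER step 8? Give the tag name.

After 1 (lastChild): li
After 2 (lastChild): html
After 3 (previousSibling): td
After 4 (previousSibling): table
After 5 (parentNode): li
After 6 (previousSibling): ul
After 7 (firstChild): form
After 8 (firstChild): th

Answer: th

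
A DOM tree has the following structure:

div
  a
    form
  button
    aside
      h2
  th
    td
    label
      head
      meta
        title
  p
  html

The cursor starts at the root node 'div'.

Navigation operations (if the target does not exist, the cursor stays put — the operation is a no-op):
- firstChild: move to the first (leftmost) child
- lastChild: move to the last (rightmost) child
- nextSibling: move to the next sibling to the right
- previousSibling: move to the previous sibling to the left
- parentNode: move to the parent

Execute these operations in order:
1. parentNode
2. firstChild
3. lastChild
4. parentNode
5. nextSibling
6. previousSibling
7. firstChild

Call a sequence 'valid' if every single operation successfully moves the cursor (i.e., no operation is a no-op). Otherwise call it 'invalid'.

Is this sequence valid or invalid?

After 1 (parentNode): div (no-op, stayed)
After 2 (firstChild): a
After 3 (lastChild): form
After 4 (parentNode): a
After 5 (nextSibling): button
After 6 (previousSibling): a
After 7 (firstChild): form

Answer: invalid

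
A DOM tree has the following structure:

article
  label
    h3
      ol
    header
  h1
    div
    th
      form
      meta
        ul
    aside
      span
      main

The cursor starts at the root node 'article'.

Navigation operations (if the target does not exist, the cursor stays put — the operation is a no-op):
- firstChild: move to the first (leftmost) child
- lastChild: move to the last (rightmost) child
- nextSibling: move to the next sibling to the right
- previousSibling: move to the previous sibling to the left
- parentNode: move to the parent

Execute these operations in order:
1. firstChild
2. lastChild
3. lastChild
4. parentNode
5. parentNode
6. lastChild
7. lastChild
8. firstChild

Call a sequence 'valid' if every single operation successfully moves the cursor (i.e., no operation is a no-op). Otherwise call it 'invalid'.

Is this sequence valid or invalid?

Answer: invalid

Derivation:
After 1 (firstChild): label
After 2 (lastChild): header
After 3 (lastChild): header (no-op, stayed)
After 4 (parentNode): label
After 5 (parentNode): article
After 6 (lastChild): h1
After 7 (lastChild): aside
After 8 (firstChild): span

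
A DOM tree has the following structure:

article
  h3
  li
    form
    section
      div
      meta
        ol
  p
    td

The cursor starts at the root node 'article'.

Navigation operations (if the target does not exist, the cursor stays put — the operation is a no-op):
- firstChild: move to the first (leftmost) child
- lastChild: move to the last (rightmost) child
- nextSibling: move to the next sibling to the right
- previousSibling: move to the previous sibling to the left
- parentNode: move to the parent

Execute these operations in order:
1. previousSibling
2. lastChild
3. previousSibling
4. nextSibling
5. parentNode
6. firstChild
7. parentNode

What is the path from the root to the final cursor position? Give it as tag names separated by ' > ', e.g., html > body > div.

After 1 (previousSibling): article (no-op, stayed)
After 2 (lastChild): p
After 3 (previousSibling): li
After 4 (nextSibling): p
After 5 (parentNode): article
After 6 (firstChild): h3
After 7 (parentNode): article

Answer: article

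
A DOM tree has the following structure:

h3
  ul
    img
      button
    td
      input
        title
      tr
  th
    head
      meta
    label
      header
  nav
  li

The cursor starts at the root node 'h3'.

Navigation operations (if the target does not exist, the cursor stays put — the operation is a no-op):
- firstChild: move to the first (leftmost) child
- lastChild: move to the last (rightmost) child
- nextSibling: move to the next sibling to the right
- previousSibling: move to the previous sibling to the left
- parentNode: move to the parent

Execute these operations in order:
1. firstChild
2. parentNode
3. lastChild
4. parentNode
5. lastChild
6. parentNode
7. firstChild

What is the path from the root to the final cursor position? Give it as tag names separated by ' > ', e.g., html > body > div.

Answer: h3 > ul

Derivation:
After 1 (firstChild): ul
After 2 (parentNode): h3
After 3 (lastChild): li
After 4 (parentNode): h3
After 5 (lastChild): li
After 6 (parentNode): h3
After 7 (firstChild): ul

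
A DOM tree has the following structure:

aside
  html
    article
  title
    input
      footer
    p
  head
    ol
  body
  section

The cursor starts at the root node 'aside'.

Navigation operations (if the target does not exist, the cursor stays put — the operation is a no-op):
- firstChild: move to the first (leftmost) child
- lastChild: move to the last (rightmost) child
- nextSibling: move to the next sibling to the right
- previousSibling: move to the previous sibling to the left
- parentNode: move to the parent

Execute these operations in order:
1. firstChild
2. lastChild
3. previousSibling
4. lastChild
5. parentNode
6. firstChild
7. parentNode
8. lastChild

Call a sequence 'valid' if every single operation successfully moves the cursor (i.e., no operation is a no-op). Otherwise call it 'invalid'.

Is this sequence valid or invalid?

After 1 (firstChild): html
After 2 (lastChild): article
After 3 (previousSibling): article (no-op, stayed)
After 4 (lastChild): article (no-op, stayed)
After 5 (parentNode): html
After 6 (firstChild): article
After 7 (parentNode): html
After 8 (lastChild): article

Answer: invalid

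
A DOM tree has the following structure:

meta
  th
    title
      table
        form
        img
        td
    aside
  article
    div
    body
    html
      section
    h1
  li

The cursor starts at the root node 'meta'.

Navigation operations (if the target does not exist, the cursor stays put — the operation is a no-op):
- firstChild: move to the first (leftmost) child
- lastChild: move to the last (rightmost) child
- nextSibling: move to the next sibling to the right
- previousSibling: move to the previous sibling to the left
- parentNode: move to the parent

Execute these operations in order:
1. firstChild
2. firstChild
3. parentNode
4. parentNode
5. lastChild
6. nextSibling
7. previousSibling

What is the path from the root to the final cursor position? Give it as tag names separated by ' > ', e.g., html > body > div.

Answer: meta > article

Derivation:
After 1 (firstChild): th
After 2 (firstChild): title
After 3 (parentNode): th
After 4 (parentNode): meta
After 5 (lastChild): li
After 6 (nextSibling): li (no-op, stayed)
After 7 (previousSibling): article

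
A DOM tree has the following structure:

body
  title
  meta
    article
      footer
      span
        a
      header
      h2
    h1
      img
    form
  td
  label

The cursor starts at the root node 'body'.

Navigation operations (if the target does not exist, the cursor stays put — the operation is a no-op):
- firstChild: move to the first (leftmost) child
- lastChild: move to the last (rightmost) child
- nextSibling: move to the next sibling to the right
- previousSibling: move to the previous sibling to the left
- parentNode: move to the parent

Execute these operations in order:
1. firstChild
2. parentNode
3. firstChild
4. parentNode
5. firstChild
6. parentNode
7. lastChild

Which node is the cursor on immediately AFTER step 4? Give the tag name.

Answer: body

Derivation:
After 1 (firstChild): title
After 2 (parentNode): body
After 3 (firstChild): title
After 4 (parentNode): body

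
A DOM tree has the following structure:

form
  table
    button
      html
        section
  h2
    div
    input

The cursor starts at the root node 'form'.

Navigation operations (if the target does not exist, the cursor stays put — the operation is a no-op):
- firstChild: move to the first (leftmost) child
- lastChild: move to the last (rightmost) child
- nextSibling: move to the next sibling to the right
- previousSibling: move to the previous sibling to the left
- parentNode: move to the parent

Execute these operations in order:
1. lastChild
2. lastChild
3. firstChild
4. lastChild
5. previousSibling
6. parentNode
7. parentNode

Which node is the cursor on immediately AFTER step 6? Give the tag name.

Answer: h2

Derivation:
After 1 (lastChild): h2
After 2 (lastChild): input
After 3 (firstChild): input (no-op, stayed)
After 4 (lastChild): input (no-op, stayed)
After 5 (previousSibling): div
After 6 (parentNode): h2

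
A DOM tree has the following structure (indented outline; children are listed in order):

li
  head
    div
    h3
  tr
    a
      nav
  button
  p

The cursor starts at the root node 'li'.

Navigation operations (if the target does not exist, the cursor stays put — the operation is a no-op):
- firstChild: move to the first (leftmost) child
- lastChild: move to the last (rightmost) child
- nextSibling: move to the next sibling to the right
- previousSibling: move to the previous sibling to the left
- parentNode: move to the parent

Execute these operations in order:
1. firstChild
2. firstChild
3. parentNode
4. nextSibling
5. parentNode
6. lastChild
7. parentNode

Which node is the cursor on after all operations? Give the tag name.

After 1 (firstChild): head
After 2 (firstChild): div
After 3 (parentNode): head
After 4 (nextSibling): tr
After 5 (parentNode): li
After 6 (lastChild): p
After 7 (parentNode): li

Answer: li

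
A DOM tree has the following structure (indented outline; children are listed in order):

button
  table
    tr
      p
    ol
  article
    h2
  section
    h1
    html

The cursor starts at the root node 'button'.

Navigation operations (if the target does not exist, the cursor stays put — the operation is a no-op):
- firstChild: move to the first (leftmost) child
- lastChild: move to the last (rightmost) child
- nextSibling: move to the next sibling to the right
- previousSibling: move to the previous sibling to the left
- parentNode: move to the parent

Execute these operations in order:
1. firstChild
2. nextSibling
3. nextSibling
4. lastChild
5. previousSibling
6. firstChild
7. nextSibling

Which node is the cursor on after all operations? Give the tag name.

After 1 (firstChild): table
After 2 (nextSibling): article
After 3 (nextSibling): section
After 4 (lastChild): html
After 5 (previousSibling): h1
After 6 (firstChild): h1 (no-op, stayed)
After 7 (nextSibling): html

Answer: html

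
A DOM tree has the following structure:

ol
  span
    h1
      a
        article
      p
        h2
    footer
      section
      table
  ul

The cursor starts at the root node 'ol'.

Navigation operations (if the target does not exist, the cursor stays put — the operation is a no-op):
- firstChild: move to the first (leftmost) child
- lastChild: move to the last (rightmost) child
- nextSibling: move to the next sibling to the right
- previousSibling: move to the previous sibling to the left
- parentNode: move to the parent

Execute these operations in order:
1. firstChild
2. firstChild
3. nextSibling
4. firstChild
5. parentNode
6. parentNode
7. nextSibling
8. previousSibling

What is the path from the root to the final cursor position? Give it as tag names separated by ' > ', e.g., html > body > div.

Answer: ol > span

Derivation:
After 1 (firstChild): span
After 2 (firstChild): h1
After 3 (nextSibling): footer
After 4 (firstChild): section
After 5 (parentNode): footer
After 6 (parentNode): span
After 7 (nextSibling): ul
After 8 (previousSibling): span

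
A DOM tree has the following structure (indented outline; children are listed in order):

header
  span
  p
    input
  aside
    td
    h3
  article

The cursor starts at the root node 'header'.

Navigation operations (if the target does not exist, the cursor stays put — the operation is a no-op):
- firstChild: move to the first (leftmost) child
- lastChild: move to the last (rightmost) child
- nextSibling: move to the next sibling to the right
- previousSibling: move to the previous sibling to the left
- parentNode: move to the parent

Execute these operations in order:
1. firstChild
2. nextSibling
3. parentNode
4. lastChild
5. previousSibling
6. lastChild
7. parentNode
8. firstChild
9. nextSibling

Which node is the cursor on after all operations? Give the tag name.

After 1 (firstChild): span
After 2 (nextSibling): p
After 3 (parentNode): header
After 4 (lastChild): article
After 5 (previousSibling): aside
After 6 (lastChild): h3
After 7 (parentNode): aside
After 8 (firstChild): td
After 9 (nextSibling): h3

Answer: h3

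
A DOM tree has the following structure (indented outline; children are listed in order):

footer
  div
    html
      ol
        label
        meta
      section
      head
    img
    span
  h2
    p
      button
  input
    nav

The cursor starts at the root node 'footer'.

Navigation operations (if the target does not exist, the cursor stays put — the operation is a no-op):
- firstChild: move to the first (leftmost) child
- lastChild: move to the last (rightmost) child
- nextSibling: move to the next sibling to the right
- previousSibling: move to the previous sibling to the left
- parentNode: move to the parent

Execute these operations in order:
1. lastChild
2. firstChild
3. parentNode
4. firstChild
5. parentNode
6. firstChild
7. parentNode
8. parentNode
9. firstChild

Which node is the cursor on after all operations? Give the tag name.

Answer: div

Derivation:
After 1 (lastChild): input
After 2 (firstChild): nav
After 3 (parentNode): input
After 4 (firstChild): nav
After 5 (parentNode): input
After 6 (firstChild): nav
After 7 (parentNode): input
After 8 (parentNode): footer
After 9 (firstChild): div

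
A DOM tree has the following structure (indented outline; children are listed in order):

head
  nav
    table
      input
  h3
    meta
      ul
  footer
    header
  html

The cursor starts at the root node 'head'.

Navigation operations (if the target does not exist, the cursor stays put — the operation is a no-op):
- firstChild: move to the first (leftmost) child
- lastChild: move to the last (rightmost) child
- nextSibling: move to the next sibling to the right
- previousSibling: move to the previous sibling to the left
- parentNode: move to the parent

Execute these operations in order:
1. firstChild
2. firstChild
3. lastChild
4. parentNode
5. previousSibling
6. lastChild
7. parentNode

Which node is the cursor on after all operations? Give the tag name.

Answer: table

Derivation:
After 1 (firstChild): nav
After 2 (firstChild): table
After 3 (lastChild): input
After 4 (parentNode): table
After 5 (previousSibling): table (no-op, stayed)
After 6 (lastChild): input
After 7 (parentNode): table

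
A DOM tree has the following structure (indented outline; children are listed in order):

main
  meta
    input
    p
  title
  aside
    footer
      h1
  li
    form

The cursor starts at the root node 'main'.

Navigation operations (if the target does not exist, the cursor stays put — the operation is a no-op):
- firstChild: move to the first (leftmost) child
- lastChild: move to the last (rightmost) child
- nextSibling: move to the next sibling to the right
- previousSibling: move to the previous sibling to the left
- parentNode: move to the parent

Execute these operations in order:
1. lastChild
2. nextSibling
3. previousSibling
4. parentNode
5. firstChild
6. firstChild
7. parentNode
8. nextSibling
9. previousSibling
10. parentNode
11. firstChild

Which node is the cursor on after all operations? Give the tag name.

Answer: meta

Derivation:
After 1 (lastChild): li
After 2 (nextSibling): li (no-op, stayed)
After 3 (previousSibling): aside
After 4 (parentNode): main
After 5 (firstChild): meta
After 6 (firstChild): input
After 7 (parentNode): meta
After 8 (nextSibling): title
After 9 (previousSibling): meta
After 10 (parentNode): main
After 11 (firstChild): meta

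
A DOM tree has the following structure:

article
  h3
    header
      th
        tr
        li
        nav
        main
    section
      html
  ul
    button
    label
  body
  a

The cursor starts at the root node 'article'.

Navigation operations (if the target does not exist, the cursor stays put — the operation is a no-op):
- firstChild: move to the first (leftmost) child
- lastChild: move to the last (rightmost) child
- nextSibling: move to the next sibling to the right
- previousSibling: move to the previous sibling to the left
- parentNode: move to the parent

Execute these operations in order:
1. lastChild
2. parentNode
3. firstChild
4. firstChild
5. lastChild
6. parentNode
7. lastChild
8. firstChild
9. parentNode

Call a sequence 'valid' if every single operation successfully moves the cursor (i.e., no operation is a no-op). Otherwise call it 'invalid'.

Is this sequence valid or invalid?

After 1 (lastChild): a
After 2 (parentNode): article
After 3 (firstChild): h3
After 4 (firstChild): header
After 5 (lastChild): th
After 6 (parentNode): header
After 7 (lastChild): th
After 8 (firstChild): tr
After 9 (parentNode): th

Answer: valid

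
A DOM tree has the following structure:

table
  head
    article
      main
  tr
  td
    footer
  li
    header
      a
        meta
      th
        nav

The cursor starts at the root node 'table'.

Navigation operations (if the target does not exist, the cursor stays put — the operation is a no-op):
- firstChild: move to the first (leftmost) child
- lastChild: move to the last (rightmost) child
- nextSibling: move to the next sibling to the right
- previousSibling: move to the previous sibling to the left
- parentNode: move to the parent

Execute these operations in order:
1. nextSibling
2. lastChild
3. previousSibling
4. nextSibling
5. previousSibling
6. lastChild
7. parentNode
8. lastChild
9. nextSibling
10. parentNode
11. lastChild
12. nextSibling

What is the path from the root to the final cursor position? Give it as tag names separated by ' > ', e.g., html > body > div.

After 1 (nextSibling): table (no-op, stayed)
After 2 (lastChild): li
After 3 (previousSibling): td
After 4 (nextSibling): li
After 5 (previousSibling): td
After 6 (lastChild): footer
After 7 (parentNode): td
After 8 (lastChild): footer
After 9 (nextSibling): footer (no-op, stayed)
After 10 (parentNode): td
After 11 (lastChild): footer
After 12 (nextSibling): footer (no-op, stayed)

Answer: table > td > footer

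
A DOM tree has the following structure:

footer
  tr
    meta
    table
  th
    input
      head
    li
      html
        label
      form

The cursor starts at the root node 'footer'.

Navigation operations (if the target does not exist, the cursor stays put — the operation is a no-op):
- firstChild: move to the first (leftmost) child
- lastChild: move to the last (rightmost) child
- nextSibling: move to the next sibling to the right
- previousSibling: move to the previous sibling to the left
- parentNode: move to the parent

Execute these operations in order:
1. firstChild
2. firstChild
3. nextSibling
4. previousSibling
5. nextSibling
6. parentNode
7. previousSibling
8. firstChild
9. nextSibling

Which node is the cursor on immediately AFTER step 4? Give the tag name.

Answer: meta

Derivation:
After 1 (firstChild): tr
After 2 (firstChild): meta
After 3 (nextSibling): table
After 4 (previousSibling): meta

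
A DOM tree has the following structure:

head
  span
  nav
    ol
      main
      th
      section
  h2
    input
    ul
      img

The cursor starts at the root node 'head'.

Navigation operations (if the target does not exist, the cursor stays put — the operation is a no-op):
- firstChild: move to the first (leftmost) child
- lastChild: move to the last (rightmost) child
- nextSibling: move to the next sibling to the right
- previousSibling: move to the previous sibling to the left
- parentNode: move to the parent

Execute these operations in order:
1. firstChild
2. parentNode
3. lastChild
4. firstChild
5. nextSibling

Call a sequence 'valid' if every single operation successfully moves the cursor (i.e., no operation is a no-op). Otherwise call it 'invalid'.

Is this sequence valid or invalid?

After 1 (firstChild): span
After 2 (parentNode): head
After 3 (lastChild): h2
After 4 (firstChild): input
After 5 (nextSibling): ul

Answer: valid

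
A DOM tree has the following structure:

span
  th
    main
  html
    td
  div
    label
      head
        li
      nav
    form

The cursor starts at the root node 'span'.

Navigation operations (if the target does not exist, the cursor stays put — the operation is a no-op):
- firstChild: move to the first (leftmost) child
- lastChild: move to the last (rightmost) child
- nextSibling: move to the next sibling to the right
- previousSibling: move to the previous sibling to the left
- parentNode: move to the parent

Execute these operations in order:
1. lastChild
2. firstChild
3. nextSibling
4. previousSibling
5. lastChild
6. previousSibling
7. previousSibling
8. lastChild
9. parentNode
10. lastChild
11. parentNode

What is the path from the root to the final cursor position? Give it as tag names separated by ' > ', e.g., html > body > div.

Answer: span > div > label > head

Derivation:
After 1 (lastChild): div
After 2 (firstChild): label
After 3 (nextSibling): form
After 4 (previousSibling): label
After 5 (lastChild): nav
After 6 (previousSibling): head
After 7 (previousSibling): head (no-op, stayed)
After 8 (lastChild): li
After 9 (parentNode): head
After 10 (lastChild): li
After 11 (parentNode): head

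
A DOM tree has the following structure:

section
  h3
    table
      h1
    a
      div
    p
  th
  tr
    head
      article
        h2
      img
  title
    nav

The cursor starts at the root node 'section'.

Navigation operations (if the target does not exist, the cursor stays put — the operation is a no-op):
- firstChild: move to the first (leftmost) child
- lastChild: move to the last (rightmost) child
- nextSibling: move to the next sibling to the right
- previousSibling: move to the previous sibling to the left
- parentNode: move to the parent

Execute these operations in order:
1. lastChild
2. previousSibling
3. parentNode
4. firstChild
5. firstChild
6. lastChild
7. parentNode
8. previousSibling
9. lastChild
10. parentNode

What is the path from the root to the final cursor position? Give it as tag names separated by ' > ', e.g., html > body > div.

After 1 (lastChild): title
After 2 (previousSibling): tr
After 3 (parentNode): section
After 4 (firstChild): h3
After 5 (firstChild): table
After 6 (lastChild): h1
After 7 (parentNode): table
After 8 (previousSibling): table (no-op, stayed)
After 9 (lastChild): h1
After 10 (parentNode): table

Answer: section > h3 > table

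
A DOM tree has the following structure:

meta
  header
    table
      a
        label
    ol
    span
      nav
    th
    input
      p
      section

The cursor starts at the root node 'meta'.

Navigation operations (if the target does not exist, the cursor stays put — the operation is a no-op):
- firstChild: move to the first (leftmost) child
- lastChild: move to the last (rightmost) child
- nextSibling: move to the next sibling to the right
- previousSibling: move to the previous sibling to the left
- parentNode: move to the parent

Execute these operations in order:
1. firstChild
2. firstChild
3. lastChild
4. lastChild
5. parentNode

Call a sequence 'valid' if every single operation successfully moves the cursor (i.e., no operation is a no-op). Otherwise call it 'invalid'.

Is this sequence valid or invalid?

Answer: valid

Derivation:
After 1 (firstChild): header
After 2 (firstChild): table
After 3 (lastChild): a
After 4 (lastChild): label
After 5 (parentNode): a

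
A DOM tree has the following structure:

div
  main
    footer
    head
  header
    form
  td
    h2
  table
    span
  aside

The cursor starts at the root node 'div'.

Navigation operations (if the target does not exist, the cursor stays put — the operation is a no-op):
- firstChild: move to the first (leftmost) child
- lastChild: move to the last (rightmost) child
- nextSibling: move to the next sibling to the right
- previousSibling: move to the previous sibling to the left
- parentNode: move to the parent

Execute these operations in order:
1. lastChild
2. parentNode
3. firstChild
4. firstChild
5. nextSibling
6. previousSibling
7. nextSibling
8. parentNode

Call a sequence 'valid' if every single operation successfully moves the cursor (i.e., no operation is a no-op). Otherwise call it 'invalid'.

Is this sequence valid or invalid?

Answer: valid

Derivation:
After 1 (lastChild): aside
After 2 (parentNode): div
After 3 (firstChild): main
After 4 (firstChild): footer
After 5 (nextSibling): head
After 6 (previousSibling): footer
After 7 (nextSibling): head
After 8 (parentNode): main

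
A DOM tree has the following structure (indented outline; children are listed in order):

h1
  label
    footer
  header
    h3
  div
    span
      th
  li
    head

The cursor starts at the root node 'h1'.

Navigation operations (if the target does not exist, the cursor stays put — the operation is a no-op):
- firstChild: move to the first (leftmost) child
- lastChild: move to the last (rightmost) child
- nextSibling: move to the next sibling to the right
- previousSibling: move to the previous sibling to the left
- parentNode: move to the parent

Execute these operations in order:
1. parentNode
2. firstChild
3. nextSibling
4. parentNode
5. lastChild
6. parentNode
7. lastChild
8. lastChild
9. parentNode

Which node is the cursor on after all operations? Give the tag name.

Answer: li

Derivation:
After 1 (parentNode): h1 (no-op, stayed)
After 2 (firstChild): label
After 3 (nextSibling): header
After 4 (parentNode): h1
After 5 (lastChild): li
After 6 (parentNode): h1
After 7 (lastChild): li
After 8 (lastChild): head
After 9 (parentNode): li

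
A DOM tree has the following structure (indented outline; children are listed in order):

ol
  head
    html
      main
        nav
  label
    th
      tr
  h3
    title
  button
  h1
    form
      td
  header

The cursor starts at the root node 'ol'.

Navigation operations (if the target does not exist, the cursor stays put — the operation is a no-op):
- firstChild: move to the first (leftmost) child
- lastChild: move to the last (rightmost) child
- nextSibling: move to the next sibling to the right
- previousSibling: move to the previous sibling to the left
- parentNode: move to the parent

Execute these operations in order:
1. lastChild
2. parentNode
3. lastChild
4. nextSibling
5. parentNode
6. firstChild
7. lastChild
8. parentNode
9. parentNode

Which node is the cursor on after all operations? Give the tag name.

Answer: ol

Derivation:
After 1 (lastChild): header
After 2 (parentNode): ol
After 3 (lastChild): header
After 4 (nextSibling): header (no-op, stayed)
After 5 (parentNode): ol
After 6 (firstChild): head
After 7 (lastChild): html
After 8 (parentNode): head
After 9 (parentNode): ol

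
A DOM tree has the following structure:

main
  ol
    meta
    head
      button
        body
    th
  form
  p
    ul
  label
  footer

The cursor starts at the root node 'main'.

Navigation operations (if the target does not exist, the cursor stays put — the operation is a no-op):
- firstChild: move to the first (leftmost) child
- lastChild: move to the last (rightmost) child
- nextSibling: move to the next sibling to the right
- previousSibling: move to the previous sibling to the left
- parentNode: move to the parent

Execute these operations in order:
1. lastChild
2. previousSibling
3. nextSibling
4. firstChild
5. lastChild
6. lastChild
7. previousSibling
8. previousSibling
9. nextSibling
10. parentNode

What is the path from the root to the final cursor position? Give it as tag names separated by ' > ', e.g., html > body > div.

After 1 (lastChild): footer
After 2 (previousSibling): label
After 3 (nextSibling): footer
After 4 (firstChild): footer (no-op, stayed)
After 5 (lastChild): footer (no-op, stayed)
After 6 (lastChild): footer (no-op, stayed)
After 7 (previousSibling): label
After 8 (previousSibling): p
After 9 (nextSibling): label
After 10 (parentNode): main

Answer: main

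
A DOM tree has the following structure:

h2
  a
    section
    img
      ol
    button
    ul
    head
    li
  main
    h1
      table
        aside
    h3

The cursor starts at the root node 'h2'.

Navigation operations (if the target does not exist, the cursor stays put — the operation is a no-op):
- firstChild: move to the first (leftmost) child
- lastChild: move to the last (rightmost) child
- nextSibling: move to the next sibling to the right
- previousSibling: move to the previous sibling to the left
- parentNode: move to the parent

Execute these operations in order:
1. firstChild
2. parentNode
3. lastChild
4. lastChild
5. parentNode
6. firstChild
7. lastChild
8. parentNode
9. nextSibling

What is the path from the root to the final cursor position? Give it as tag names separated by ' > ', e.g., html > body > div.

Answer: h2 > main > h3

Derivation:
After 1 (firstChild): a
After 2 (parentNode): h2
After 3 (lastChild): main
After 4 (lastChild): h3
After 5 (parentNode): main
After 6 (firstChild): h1
After 7 (lastChild): table
After 8 (parentNode): h1
After 9 (nextSibling): h3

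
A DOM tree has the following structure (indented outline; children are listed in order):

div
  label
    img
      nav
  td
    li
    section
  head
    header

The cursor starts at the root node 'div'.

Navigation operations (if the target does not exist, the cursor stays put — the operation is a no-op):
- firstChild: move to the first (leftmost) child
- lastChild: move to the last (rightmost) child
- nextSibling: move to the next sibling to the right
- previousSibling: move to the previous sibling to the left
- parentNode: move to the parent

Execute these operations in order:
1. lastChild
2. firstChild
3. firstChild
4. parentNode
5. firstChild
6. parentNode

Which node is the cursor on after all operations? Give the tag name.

After 1 (lastChild): head
After 2 (firstChild): header
After 3 (firstChild): header (no-op, stayed)
After 4 (parentNode): head
After 5 (firstChild): header
After 6 (parentNode): head

Answer: head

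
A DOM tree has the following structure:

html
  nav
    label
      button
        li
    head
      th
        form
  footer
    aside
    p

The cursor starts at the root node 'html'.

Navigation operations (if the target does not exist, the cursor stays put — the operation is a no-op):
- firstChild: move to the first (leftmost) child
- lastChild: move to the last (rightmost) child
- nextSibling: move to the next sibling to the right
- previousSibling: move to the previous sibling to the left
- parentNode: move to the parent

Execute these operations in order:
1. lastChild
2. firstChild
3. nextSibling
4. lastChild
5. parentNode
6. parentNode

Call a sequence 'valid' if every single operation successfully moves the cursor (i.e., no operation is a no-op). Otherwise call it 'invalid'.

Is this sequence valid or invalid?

After 1 (lastChild): footer
After 2 (firstChild): aside
After 3 (nextSibling): p
After 4 (lastChild): p (no-op, stayed)
After 5 (parentNode): footer
After 6 (parentNode): html

Answer: invalid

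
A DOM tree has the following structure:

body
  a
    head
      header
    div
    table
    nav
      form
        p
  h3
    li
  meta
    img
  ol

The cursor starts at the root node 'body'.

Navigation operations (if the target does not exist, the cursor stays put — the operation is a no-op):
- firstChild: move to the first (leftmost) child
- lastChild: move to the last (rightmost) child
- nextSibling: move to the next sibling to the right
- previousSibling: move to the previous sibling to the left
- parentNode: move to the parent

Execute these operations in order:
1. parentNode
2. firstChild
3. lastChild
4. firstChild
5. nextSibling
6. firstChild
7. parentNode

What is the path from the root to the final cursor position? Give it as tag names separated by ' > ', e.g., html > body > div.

After 1 (parentNode): body (no-op, stayed)
After 2 (firstChild): a
After 3 (lastChild): nav
After 4 (firstChild): form
After 5 (nextSibling): form (no-op, stayed)
After 6 (firstChild): p
After 7 (parentNode): form

Answer: body > a > nav > form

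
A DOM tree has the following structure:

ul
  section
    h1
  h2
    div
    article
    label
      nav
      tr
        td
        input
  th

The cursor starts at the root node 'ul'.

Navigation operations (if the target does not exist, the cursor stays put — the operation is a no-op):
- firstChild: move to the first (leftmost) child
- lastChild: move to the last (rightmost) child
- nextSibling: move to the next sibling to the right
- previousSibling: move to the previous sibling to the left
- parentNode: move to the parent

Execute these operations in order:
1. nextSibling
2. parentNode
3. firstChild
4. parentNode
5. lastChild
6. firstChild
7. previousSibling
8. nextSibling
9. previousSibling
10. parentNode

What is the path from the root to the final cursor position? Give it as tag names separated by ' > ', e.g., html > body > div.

After 1 (nextSibling): ul (no-op, stayed)
After 2 (parentNode): ul (no-op, stayed)
After 3 (firstChild): section
After 4 (parentNode): ul
After 5 (lastChild): th
After 6 (firstChild): th (no-op, stayed)
After 7 (previousSibling): h2
After 8 (nextSibling): th
After 9 (previousSibling): h2
After 10 (parentNode): ul

Answer: ul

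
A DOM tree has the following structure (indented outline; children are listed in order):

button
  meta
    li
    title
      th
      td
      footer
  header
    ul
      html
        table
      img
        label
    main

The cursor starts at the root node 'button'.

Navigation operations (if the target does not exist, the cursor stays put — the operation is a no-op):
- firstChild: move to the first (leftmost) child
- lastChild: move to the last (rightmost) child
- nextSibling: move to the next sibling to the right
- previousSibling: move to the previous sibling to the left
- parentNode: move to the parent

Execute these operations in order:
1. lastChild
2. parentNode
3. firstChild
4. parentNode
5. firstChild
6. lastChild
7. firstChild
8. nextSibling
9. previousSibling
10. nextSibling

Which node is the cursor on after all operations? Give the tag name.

After 1 (lastChild): header
After 2 (parentNode): button
After 3 (firstChild): meta
After 4 (parentNode): button
After 5 (firstChild): meta
After 6 (lastChild): title
After 7 (firstChild): th
After 8 (nextSibling): td
After 9 (previousSibling): th
After 10 (nextSibling): td

Answer: td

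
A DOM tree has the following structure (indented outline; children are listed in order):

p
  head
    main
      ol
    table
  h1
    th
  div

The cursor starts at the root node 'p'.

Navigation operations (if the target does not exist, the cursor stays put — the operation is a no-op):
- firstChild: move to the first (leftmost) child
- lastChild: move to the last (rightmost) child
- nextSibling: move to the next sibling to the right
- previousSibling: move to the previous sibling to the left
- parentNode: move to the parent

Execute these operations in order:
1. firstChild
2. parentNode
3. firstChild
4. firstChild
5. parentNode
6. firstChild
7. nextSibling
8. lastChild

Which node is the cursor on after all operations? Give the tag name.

After 1 (firstChild): head
After 2 (parentNode): p
After 3 (firstChild): head
After 4 (firstChild): main
After 5 (parentNode): head
After 6 (firstChild): main
After 7 (nextSibling): table
After 8 (lastChild): table (no-op, stayed)

Answer: table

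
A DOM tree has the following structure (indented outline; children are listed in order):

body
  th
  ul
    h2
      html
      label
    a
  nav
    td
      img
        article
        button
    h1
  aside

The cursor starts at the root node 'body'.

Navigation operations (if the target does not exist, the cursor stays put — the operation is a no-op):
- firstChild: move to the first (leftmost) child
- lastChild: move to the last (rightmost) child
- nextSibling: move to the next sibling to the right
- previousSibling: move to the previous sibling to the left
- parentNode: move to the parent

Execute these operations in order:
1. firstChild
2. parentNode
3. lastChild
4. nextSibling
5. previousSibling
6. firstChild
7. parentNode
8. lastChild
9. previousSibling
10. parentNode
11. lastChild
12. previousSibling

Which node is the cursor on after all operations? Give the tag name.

Answer: td

Derivation:
After 1 (firstChild): th
After 2 (parentNode): body
After 3 (lastChild): aside
After 4 (nextSibling): aside (no-op, stayed)
After 5 (previousSibling): nav
After 6 (firstChild): td
After 7 (parentNode): nav
After 8 (lastChild): h1
After 9 (previousSibling): td
After 10 (parentNode): nav
After 11 (lastChild): h1
After 12 (previousSibling): td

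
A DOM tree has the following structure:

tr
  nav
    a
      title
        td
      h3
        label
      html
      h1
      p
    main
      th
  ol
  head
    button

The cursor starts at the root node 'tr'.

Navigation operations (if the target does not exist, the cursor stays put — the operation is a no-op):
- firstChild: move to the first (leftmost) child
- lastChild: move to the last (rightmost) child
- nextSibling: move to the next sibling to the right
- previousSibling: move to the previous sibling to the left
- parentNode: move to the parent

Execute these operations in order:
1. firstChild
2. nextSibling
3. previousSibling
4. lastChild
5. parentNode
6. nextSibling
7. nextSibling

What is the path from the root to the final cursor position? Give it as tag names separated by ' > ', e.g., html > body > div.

Answer: tr > head

Derivation:
After 1 (firstChild): nav
After 2 (nextSibling): ol
After 3 (previousSibling): nav
After 4 (lastChild): main
After 5 (parentNode): nav
After 6 (nextSibling): ol
After 7 (nextSibling): head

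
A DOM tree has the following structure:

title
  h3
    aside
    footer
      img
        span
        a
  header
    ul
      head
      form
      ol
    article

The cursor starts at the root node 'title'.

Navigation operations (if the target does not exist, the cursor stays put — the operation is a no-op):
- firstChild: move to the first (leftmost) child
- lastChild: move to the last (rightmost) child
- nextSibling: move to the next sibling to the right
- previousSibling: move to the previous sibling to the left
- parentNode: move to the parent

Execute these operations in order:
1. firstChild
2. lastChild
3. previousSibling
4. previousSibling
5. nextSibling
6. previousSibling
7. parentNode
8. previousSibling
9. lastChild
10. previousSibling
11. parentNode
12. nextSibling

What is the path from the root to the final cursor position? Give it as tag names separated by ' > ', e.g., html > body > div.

After 1 (firstChild): h3
After 2 (lastChild): footer
After 3 (previousSibling): aside
After 4 (previousSibling): aside (no-op, stayed)
After 5 (nextSibling): footer
After 6 (previousSibling): aside
After 7 (parentNode): h3
After 8 (previousSibling): h3 (no-op, stayed)
After 9 (lastChild): footer
After 10 (previousSibling): aside
After 11 (parentNode): h3
After 12 (nextSibling): header

Answer: title > header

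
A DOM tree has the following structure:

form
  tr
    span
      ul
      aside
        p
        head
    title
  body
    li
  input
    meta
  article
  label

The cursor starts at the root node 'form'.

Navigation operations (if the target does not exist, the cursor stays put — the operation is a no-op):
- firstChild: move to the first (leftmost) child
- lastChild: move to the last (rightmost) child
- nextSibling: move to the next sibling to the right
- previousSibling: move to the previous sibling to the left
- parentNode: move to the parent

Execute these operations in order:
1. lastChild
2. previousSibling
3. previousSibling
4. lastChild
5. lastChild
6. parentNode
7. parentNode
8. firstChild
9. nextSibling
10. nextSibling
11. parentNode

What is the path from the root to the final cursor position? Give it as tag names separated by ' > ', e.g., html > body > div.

Answer: form

Derivation:
After 1 (lastChild): label
After 2 (previousSibling): article
After 3 (previousSibling): input
After 4 (lastChild): meta
After 5 (lastChild): meta (no-op, stayed)
After 6 (parentNode): input
After 7 (parentNode): form
After 8 (firstChild): tr
After 9 (nextSibling): body
After 10 (nextSibling): input
After 11 (parentNode): form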